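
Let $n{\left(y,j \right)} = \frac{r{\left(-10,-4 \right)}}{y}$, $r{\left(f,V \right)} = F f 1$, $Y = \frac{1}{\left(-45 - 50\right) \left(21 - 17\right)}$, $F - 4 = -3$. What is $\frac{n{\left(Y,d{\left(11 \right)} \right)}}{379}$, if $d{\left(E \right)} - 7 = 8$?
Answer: $\frac{3800}{379} \approx 10.026$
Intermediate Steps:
$F = 1$ ($F = 4 - 3 = 1$)
$d{\left(E \right)} = 15$ ($d{\left(E \right)} = 7 + 8 = 15$)
$Y = - \frac{1}{380}$ ($Y = \frac{1}{\left(-95\right) 4} = \frac{1}{-380} = - \frac{1}{380} \approx -0.0026316$)
$r{\left(f,V \right)} = f$ ($r{\left(f,V \right)} = 1 f 1 = f 1 = f$)
$n{\left(y,j \right)} = - \frac{10}{y}$
$\frac{n{\left(Y,d{\left(11 \right)} \right)}}{379} = \frac{\left(-10\right) \frac{1}{- \frac{1}{380}}}{379} = \left(-10\right) \left(-380\right) \frac{1}{379} = 3800 \cdot \frac{1}{379} = \frac{3800}{379}$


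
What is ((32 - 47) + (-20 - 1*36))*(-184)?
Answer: 13064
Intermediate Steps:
((32 - 47) + (-20 - 1*36))*(-184) = (-15 + (-20 - 36))*(-184) = (-15 - 56)*(-184) = -71*(-184) = 13064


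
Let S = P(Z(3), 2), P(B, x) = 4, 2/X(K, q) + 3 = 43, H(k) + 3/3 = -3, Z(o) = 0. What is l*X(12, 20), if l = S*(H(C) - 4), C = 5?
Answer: -8/5 ≈ -1.6000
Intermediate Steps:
H(k) = -4 (H(k) = -1 - 3 = -4)
X(K, q) = 1/20 (X(K, q) = 2/(-3 + 43) = 2/40 = 2*(1/40) = 1/20)
S = 4
l = -32 (l = 4*(-4 - 4) = 4*(-8) = -32)
l*X(12, 20) = -32*1/20 = -8/5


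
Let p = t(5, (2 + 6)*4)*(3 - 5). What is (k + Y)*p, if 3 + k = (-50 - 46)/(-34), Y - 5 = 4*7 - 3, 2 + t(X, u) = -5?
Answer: 7098/17 ≈ 417.53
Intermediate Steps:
t(X, u) = -7 (t(X, u) = -2 - 5 = -7)
p = 14 (p = -7*(3 - 5) = -7*(-2) = 14)
Y = 30 (Y = 5 + (4*7 - 3) = 5 + (28 - 3) = 5 + 25 = 30)
k = -3/17 (k = -3 + (-50 - 46)/(-34) = -3 - 96*(-1/34) = -3 + 48/17 = -3/17 ≈ -0.17647)
(k + Y)*p = (-3/17 + 30)*14 = (507/17)*14 = 7098/17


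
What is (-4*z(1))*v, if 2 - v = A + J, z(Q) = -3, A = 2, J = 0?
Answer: 0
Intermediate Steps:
v = 0 (v = 2 - (2 + 0) = 2 - 1*2 = 2 - 2 = 0)
(-4*z(1))*v = -4*(-3)*0 = 12*0 = 0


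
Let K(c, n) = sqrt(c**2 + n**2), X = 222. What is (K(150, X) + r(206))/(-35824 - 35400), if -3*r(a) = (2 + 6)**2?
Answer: 8/26709 - 3*sqrt(1994)/35612 ≈ -0.0034622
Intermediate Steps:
r(a) = -64/3 (r(a) = -(2 + 6)**2/3 = -1/3*8**2 = -1/3*64 = -64/3)
(K(150, X) + r(206))/(-35824 - 35400) = (sqrt(150**2 + 222**2) - 64/3)/(-35824 - 35400) = (sqrt(22500 + 49284) - 64/3)/(-71224) = (sqrt(71784) - 64/3)*(-1/71224) = (6*sqrt(1994) - 64/3)*(-1/71224) = (-64/3 + 6*sqrt(1994))*(-1/71224) = 8/26709 - 3*sqrt(1994)/35612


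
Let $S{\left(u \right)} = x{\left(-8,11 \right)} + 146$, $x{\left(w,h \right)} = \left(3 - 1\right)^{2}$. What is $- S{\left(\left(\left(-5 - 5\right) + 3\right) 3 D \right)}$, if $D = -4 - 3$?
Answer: $-150$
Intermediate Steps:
$D = -7$
$x{\left(w,h \right)} = 4$ ($x{\left(w,h \right)} = 2^{2} = 4$)
$S{\left(u \right)} = 150$ ($S{\left(u \right)} = 4 + 146 = 150$)
$- S{\left(\left(\left(-5 - 5\right) + 3\right) 3 D \right)} = \left(-1\right) 150 = -150$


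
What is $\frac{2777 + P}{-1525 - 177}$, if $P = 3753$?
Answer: $- \frac{3265}{851} \approx -3.8367$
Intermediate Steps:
$\frac{2777 + P}{-1525 - 177} = \frac{2777 + 3753}{-1525 - 177} = \frac{6530}{-1702} = 6530 \left(- \frac{1}{1702}\right) = - \frac{3265}{851}$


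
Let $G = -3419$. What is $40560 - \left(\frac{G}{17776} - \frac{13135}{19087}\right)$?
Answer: $\frac{13761921912933}{339290512} \approx 40561.0$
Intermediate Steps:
$40560 - \left(\frac{G}{17776} - \frac{13135}{19087}\right) = 40560 - \left(- \frac{3419}{17776} - \frac{13135}{19087}\right) = 40560 - - \frac{298746213}{339290512} = 40560 + \frac{298746213}{339290512} = \frac{13761921912933}{339290512}$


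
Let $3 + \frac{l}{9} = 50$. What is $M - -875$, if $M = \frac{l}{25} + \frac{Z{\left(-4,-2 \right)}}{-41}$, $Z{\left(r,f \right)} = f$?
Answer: $\frac{914268}{1025} \approx 891.97$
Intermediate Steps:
$l = 423$ ($l = -27 + 9 \cdot 50 = -27 + 450 = 423$)
$M = \frac{17393}{1025}$ ($M = \frac{423}{25} - \frac{2}{-41} = 423 \cdot \frac{1}{25} - - \frac{2}{41} = \frac{423}{25} + \frac{2}{41} = \frac{17393}{1025} \approx 16.969$)
$M - -875 = \frac{17393}{1025} - -875 = \frac{17393}{1025} + 875 = \frac{914268}{1025}$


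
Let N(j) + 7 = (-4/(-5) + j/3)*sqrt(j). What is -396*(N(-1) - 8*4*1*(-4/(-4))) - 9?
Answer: 15435 - 924*I/5 ≈ 15435.0 - 184.8*I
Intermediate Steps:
N(j) = -7 + sqrt(j)*(4/5 + j/3) (N(j) = -7 + (-4/(-5) + j/3)*sqrt(j) = -7 + (-4*(-1/5) + j*(1/3))*sqrt(j) = -7 + (4/5 + j/3)*sqrt(j) = -7 + sqrt(j)*(4/5 + j/3))
-396*(N(-1) - 8*4*1*(-4/(-4))) - 9 = -396*((-7 + (-1)**(3/2)/3 + 4*sqrt(-1)/5) - 8*4*1*(-4/(-4))) - 9 = -396*((-7 + (-I)/3 + 4*I/5) - 32*(-4*(-1/4))) - 9 = -396*((-7 - I/3 + 4*I/5) - 32) - 9 = -396*((-7 + 7*I/15) - 8*4) - 9 = -396*((-7 + 7*I/15) - 32) - 9 = -396*(-39 + 7*I/15) - 9 = (15444 - 924*I/5) - 9 = 15435 - 924*I/5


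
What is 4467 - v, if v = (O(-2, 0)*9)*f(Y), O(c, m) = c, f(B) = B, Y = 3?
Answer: 4521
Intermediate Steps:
v = -54 (v = -2*9*3 = -18*3 = -54)
4467 - v = 4467 - 1*(-54) = 4467 + 54 = 4521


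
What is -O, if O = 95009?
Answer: -95009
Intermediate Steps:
-O = -1*95009 = -95009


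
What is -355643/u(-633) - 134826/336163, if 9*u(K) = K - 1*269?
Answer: 1075864547229/303219026 ≈ 3548.1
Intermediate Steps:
u(K) = -269/9 + K/9 (u(K) = (K - 1*269)/9 = (K - 269)/9 = (-269 + K)/9 = -269/9 + K/9)
-355643/u(-633) - 134826/336163 = -355643/(-269/9 + (⅑)*(-633)) - 134826/336163 = -355643/(-269/9 - 211/3) - 134826*1/336163 = -355643/(-902/9) - 134826/336163 = -355643*(-9/902) - 134826/336163 = 3200787/902 - 134826/336163 = 1075864547229/303219026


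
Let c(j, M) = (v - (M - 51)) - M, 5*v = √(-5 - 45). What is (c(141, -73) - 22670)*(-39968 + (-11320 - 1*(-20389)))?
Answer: 694393227 - 30899*I*√2 ≈ 6.9439e+8 - 43698.0*I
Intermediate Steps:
v = I*√2 (v = √(-5 - 45)/5 = √(-50)/5 = (5*I*√2)/5 = I*√2 ≈ 1.4142*I)
c(j, M) = 51 - 2*M + I*√2 (c(j, M) = (I*√2 - (M - 51)) - M = (I*√2 - (-51 + M)) - M = (I*√2 + (51 - M)) - M = (51 - M + I*√2) - M = 51 - 2*M + I*√2)
(c(141, -73) - 22670)*(-39968 + (-11320 - 1*(-20389))) = ((51 - 2*(-73) + I*√2) - 22670)*(-39968 + (-11320 - 1*(-20389))) = ((51 + 146 + I*√2) - 22670)*(-39968 + (-11320 + 20389)) = ((197 + I*√2) - 22670)*(-39968 + 9069) = (-22473 + I*√2)*(-30899) = 694393227 - 30899*I*√2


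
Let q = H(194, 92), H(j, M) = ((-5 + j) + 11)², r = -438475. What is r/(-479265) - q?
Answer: -3834032305/95853 ≈ -39999.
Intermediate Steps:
H(j, M) = (6 + j)²
q = 40000 (q = (6 + 194)² = 200² = 40000)
r/(-479265) - q = -438475/(-479265) - 1*40000 = -438475*(-1/479265) - 40000 = 87695/95853 - 40000 = -3834032305/95853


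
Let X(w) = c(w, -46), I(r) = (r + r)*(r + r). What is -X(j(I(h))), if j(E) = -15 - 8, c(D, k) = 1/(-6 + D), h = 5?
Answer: 1/29 ≈ 0.034483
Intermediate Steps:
I(r) = 4*r² (I(r) = (2*r)*(2*r) = 4*r²)
j(E) = -23
X(w) = 1/(-6 + w)
-X(j(I(h))) = -1/(-6 - 23) = -1/(-29) = -1*(-1/29) = 1/29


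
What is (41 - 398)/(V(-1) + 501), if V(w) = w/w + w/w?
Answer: -357/503 ≈ -0.70974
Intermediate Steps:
V(w) = 2 (V(w) = 1 + 1 = 2)
(41 - 398)/(V(-1) + 501) = (41 - 398)/(2 + 501) = -357/503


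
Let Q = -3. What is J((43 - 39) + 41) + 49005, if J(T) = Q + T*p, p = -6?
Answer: 48732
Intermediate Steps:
J(T) = -3 - 6*T (J(T) = -3 + T*(-6) = -3 - 6*T)
J((43 - 39) + 41) + 49005 = (-3 - 6*((43 - 39) + 41)) + 49005 = (-3 - 6*(4 + 41)) + 49005 = (-3 - 6*45) + 49005 = (-3 - 270) + 49005 = -273 + 49005 = 48732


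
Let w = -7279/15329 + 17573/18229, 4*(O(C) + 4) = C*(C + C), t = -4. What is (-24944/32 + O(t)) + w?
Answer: -433126185639/558864682 ≈ -775.01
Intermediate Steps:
O(C) = -4 + C**2/2 (O(C) = -4 + (C*(C + C))/4 = -4 + (C*(2*C))/4 = -4 + (2*C**2)/4 = -4 + C**2/2)
w = 136687626/279432341 (w = -7279*1/15329 + 17573*(1/18229) = -7279/15329 + 17573/18229 = 136687626/279432341 ≈ 0.48916)
(-24944/32 + O(t)) + w = (-24944/32 + (-4 + (1/2)*(-4)**2)) + 136687626/279432341 = (-24944*1/32 + (-4 + (1/2)*16)) + 136687626/279432341 = (-1559/2 + (-4 + 8)) + 136687626/279432341 = (-1559/2 + 4) + 136687626/279432341 = -1551/2 + 136687626/279432341 = -433126185639/558864682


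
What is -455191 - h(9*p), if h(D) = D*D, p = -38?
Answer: -572155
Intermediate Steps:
h(D) = D²
-455191 - h(9*p) = -455191 - (9*(-38))² = -455191 - 1*(-342)² = -455191 - 1*116964 = -455191 - 116964 = -572155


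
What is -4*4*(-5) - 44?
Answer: 36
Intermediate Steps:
-4*4*(-5) - 44 = -16*(-5) - 44 = 80 - 44 = 36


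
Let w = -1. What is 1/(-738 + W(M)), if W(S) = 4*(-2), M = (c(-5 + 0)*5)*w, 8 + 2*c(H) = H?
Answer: -1/746 ≈ -0.0013405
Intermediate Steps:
c(H) = -4 + H/2
M = 65/2 (M = ((-4 + (-5 + 0)/2)*5)*(-1) = ((-4 + (½)*(-5))*5)*(-1) = ((-4 - 5/2)*5)*(-1) = -13/2*5*(-1) = -65/2*(-1) = 65/2 ≈ 32.500)
W(S) = -8
1/(-738 + W(M)) = 1/(-738 - 8) = 1/(-746) = -1/746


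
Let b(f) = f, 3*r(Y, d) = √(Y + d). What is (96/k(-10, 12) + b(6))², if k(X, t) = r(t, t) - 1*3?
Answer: 783684/361 + 288000*√6/361 ≈ 4125.0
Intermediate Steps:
r(Y, d) = √(Y + d)/3
k(X, t) = -3 + √2*√t/3 (k(X, t) = √(t + t)/3 - 1*3 = √(2*t)/3 - 3 = (√2*√t)/3 - 3 = √2*√t/3 - 3 = -3 + √2*√t/3)
(96/k(-10, 12) + b(6))² = (96/(-3 + √2*√12/3) + 6)² = (96/(-3 + √2*(2*√3)/3) + 6)² = (96/(-3 + 2*√6/3) + 6)² = (6 + 96/(-3 + 2*√6/3))²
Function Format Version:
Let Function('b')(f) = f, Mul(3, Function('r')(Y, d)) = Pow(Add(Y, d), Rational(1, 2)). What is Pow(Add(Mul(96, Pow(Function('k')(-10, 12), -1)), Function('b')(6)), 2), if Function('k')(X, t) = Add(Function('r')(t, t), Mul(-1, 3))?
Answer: Add(Rational(783684, 361), Mul(Rational(288000, 361), Pow(6, Rational(1, 2)))) ≈ 4125.0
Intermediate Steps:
Function('r')(Y, d) = Mul(Rational(1, 3), Pow(Add(Y, d), Rational(1, 2)))
Function('k')(X, t) = Add(-3, Mul(Rational(1, 3), Pow(2, Rational(1, 2)), Pow(t, Rational(1, 2)))) (Function('k')(X, t) = Add(Mul(Rational(1, 3), Pow(Add(t, t), Rational(1, 2))), Mul(-1, 3)) = Add(Mul(Rational(1, 3), Pow(Mul(2, t), Rational(1, 2))), -3) = Add(Mul(Rational(1, 3), Mul(Pow(2, Rational(1, 2)), Pow(t, Rational(1, 2)))), -3) = Add(Mul(Rational(1, 3), Pow(2, Rational(1, 2)), Pow(t, Rational(1, 2))), -3) = Add(-3, Mul(Rational(1, 3), Pow(2, Rational(1, 2)), Pow(t, Rational(1, 2)))))
Pow(Add(Mul(96, Pow(Function('k')(-10, 12), -1)), Function('b')(6)), 2) = Pow(Add(Mul(96, Pow(Add(-3, Mul(Rational(1, 3), Pow(2, Rational(1, 2)), Pow(12, Rational(1, 2)))), -1)), 6), 2) = Pow(Add(Mul(96, Pow(Add(-3, Mul(Rational(1, 3), Pow(2, Rational(1, 2)), Mul(2, Pow(3, Rational(1, 2))))), -1)), 6), 2) = Pow(Add(Mul(96, Pow(Add(-3, Mul(Rational(2, 3), Pow(6, Rational(1, 2)))), -1)), 6), 2) = Pow(Add(6, Mul(96, Pow(Add(-3, Mul(Rational(2, 3), Pow(6, Rational(1, 2)))), -1))), 2)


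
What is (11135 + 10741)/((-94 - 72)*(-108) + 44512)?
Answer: 5469/15610 ≈ 0.35035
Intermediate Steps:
(11135 + 10741)/((-94 - 72)*(-108) + 44512) = 21876/(-166*(-108) + 44512) = 21876/(17928 + 44512) = 21876/62440 = 21876*(1/62440) = 5469/15610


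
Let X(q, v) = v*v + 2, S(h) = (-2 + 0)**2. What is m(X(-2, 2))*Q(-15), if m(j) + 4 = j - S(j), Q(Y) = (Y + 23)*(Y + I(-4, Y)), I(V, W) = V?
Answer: 304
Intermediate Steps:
Q(Y) = (-4 + Y)*(23 + Y) (Q(Y) = (Y + 23)*(Y - 4) = (23 + Y)*(-4 + Y) = (-4 + Y)*(23 + Y))
S(h) = 4 (S(h) = (-2)**2 = 4)
X(q, v) = 2 + v**2 (X(q, v) = v**2 + 2 = 2 + v**2)
m(j) = -8 + j (m(j) = -4 + (j - 1*4) = -4 + (j - 4) = -4 + (-4 + j) = -8 + j)
m(X(-2, 2))*Q(-15) = (-8 + (2 + 2**2))*(-92 + (-15)**2 + 19*(-15)) = (-8 + (2 + 4))*(-92 + 225 - 285) = (-8 + 6)*(-152) = -2*(-152) = 304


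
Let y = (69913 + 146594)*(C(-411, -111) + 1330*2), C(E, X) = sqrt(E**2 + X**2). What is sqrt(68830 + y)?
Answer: sqrt(575977450 + 649521*sqrt(20138)) ≈ 25849.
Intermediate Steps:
y = 575908620 + 649521*sqrt(20138) (y = (69913 + 146594)*(sqrt((-411)**2 + (-111)**2) + 1330*2) = 216507*(sqrt(168921 + 12321) + 2660) = 216507*(sqrt(181242) + 2660) = 216507*(3*sqrt(20138) + 2660) = 216507*(2660 + 3*sqrt(20138)) = 575908620 + 649521*sqrt(20138) ≈ 6.6808e+8)
sqrt(68830 + y) = sqrt(68830 + (575908620 + 649521*sqrt(20138))) = sqrt(575977450 + 649521*sqrt(20138))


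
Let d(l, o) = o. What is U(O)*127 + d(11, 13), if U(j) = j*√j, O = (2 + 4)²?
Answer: 27445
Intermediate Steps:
O = 36 (O = 6² = 36)
U(j) = j^(3/2)
U(O)*127 + d(11, 13) = 36^(3/2)*127 + 13 = 216*127 + 13 = 27432 + 13 = 27445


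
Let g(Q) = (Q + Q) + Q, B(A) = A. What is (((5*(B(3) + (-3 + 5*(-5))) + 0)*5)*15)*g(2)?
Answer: -56250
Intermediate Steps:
g(Q) = 3*Q (g(Q) = 2*Q + Q = 3*Q)
(((5*(B(3) + (-3 + 5*(-5))) + 0)*5)*15)*g(2) = (((5*(3 + (-3 + 5*(-5))) + 0)*5)*15)*(3*2) = (((5*(3 + (-3 - 25)) + 0)*5)*15)*6 = (((5*(3 - 28) + 0)*5)*15)*6 = (((5*(-25) + 0)*5)*15)*6 = (((-125 + 0)*5)*15)*6 = (-125*5*15)*6 = -625*15*6 = -9375*6 = -56250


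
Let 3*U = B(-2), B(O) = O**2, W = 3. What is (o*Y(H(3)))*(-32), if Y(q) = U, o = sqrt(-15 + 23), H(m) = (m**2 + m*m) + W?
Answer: -256*sqrt(2)/3 ≈ -120.68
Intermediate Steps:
H(m) = 3 + 2*m**2 (H(m) = (m**2 + m*m) + 3 = (m**2 + m**2) + 3 = 2*m**2 + 3 = 3 + 2*m**2)
U = 4/3 (U = (1/3)*(-2)**2 = (1/3)*4 = 4/3 ≈ 1.3333)
o = 2*sqrt(2) (o = sqrt(8) = 2*sqrt(2) ≈ 2.8284)
Y(q) = 4/3
(o*Y(H(3)))*(-32) = ((2*sqrt(2))*(4/3))*(-32) = (8*sqrt(2)/3)*(-32) = -256*sqrt(2)/3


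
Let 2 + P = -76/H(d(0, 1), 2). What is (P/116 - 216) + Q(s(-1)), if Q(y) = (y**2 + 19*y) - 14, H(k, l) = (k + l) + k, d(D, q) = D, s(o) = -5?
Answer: -8710/29 ≈ -300.34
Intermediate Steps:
H(k, l) = l + 2*k
P = -40 (P = -2 - 76/(2 + 2*0) = -2 - 76/(2 + 0) = -2 - 76/2 = -2 - 76*1/2 = -2 - 38 = -40)
Q(y) = -14 + y**2 + 19*y
(P/116 - 216) + Q(s(-1)) = (-40/116 - 216) + (-14 + (-5)**2 + 19*(-5)) = (-40*1/116 - 216) + (-14 + 25 - 95) = (-10/29 - 216) - 84 = -6274/29 - 84 = -8710/29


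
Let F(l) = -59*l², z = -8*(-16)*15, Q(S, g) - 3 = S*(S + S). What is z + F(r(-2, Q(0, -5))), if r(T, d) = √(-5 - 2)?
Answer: 2333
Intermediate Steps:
Q(S, g) = 3 + 2*S² (Q(S, g) = 3 + S*(S + S) = 3 + S*(2*S) = 3 + 2*S²)
z = 1920 (z = 128*15 = 1920)
r(T, d) = I*√7 (r(T, d) = √(-7) = I*√7)
z + F(r(-2, Q(0, -5))) = 1920 - 59*(I*√7)² = 1920 - 59*(-7) = 1920 + 413 = 2333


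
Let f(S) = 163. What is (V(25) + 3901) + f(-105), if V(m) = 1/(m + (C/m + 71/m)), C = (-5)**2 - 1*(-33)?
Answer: 3064281/754 ≈ 4064.0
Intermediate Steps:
C = 58 (C = 25 + 33 = 58)
V(m) = 1/(m + 129/m) (V(m) = 1/(m + (58/m + 71/m)) = 1/(m + 129/m))
(V(25) + 3901) + f(-105) = (25/(129 + 25**2) + 3901) + 163 = (25/(129 + 625) + 3901) + 163 = (25/754 + 3901) + 163 = 2941379/754 + 163 = 3064281/754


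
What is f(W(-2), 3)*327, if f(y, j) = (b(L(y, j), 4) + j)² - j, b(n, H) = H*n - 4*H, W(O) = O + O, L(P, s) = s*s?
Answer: 172002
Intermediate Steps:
L(P, s) = s²
W(O) = 2*O
b(n, H) = -4*H + H*n
f(y, j) = (-16 + j + 4*j²)² - j (f(y, j) = (4*(-4 + j²) + j)² - j = ((-16 + 4*j²) + j)² - j = (-16 + j + 4*j²)² - j)
f(W(-2), 3)*327 = ((-16 + 3 + 4*3²)² - 1*3)*327 = ((-16 + 3 + 4*9)² - 3)*327 = ((-16 + 3 + 36)² - 3)*327 = (23² - 3)*327 = (529 - 3)*327 = 526*327 = 172002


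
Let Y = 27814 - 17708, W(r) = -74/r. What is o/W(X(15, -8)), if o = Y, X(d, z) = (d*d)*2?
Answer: -2273850/37 ≈ -61455.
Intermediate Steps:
X(d, z) = 2*d² (X(d, z) = d²*2 = 2*d²)
Y = 10106
o = 10106
o/W(X(15, -8)) = 10106/((-74/(2*15²))) = 10106/((-74/(2*225))) = 10106/((-74/450)) = 10106/((-74*1/450)) = 10106/(-37/225) = 10106*(-225/37) = -2273850/37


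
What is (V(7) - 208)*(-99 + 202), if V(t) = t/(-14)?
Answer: -42951/2 ≈ -21476.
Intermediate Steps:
V(t) = -t/14 (V(t) = t*(-1/14) = -t/14)
(V(7) - 208)*(-99 + 202) = (-1/14*7 - 208)*(-99 + 202) = (-1/2 - 208)*103 = -417/2*103 = -42951/2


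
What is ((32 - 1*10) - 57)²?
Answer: 1225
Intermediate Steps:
((32 - 1*10) - 57)² = ((32 - 10) - 57)² = (22 - 57)² = (-35)² = 1225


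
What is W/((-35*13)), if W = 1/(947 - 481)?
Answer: -1/212030 ≈ -4.7163e-6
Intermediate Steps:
W = 1/466 ≈ 0.0021459
W/((-35*13)) = 1/(466*((-35*13))) = (1/466)/(-455) = (1/466)*(-1/455) = -1/212030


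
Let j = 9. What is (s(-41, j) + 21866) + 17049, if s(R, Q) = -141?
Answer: 38774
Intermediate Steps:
(s(-41, j) + 21866) + 17049 = (-141 + 21866) + 17049 = 21725 + 17049 = 38774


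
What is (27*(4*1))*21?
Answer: 2268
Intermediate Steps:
(27*(4*1))*21 = (27*4)*21 = 108*21 = 2268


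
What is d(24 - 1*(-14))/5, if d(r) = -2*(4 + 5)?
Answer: -18/5 ≈ -3.6000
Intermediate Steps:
d(r) = -18 (d(r) = -2*9 = -18)
d(24 - 1*(-14))/5 = -18/5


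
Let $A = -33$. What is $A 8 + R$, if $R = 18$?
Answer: $-246$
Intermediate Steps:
$A 8 + R = \left(-33\right) 8 + 18 = -264 + 18 = -246$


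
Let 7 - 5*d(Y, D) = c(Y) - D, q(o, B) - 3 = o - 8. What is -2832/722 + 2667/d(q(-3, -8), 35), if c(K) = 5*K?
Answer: 4697823/29602 ≈ 158.70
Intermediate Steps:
q(o, B) = -5 + o (q(o, B) = 3 + (o - 8) = 3 + (-8 + o) = -5 + o)
d(Y, D) = 7/5 - Y + D/5 (d(Y, D) = 7/5 - (5*Y - D)/5 = 7/5 - (-D + 5*Y)/5 = 7/5 + (-Y + D/5) = 7/5 - Y + D/5)
-2832/722 + 2667/d(q(-3, -8), 35) = -2832/722 + 2667/(7/5 - (-5 - 3) + (⅕)*35) = -2832*1/722 + 2667/(7/5 - 1*(-8) + 7) = -1416/361 + 2667/(7/5 + 8 + 7) = -1416/361 + 2667/(82/5) = -1416/361 + 2667*(5/82) = -1416/361 + 13335/82 = 4697823/29602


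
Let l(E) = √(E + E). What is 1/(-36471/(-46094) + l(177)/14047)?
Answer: 110570170435278422/87486291702630275 - 29845054575292*√354/262458875107890825 ≈ 1.2617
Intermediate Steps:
l(E) = √2*√E (l(E) = √(2*E) = √2*√E)
1/(-36471/(-46094) + l(177)/14047) = 1/(-36471/(-46094) + (√2*√177)/14047) = 1/(-36471*(-1/46094) + √354*(1/14047)) = 1/(36471/46094 + √354/14047)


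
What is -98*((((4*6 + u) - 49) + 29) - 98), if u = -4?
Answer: 9604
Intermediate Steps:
-98*((((4*6 + u) - 49) + 29) - 98) = -98*((((4*6 - 4) - 49) + 29) - 98) = -98*((((24 - 4) - 49) + 29) - 98) = -98*(((20 - 49) + 29) - 98) = -98*((-29 + 29) - 98) = -98*(0 - 98) = -98*(-98) = 9604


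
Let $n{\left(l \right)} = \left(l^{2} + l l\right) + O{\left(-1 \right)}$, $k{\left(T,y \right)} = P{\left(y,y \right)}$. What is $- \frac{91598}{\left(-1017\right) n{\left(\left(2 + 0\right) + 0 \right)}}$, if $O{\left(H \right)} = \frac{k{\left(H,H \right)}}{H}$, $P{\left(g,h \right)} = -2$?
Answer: $\frac{45799}{5085} \approx 9.0067$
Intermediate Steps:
$k{\left(T,y \right)} = -2$
$O{\left(H \right)} = - \frac{2}{H}$
$n{\left(l \right)} = 2 + 2 l^{2}$ ($n{\left(l \right)} = \left(l^{2} + l l\right) - \frac{2}{-1} = \left(l^{2} + l^{2}\right) - -2 = 2 l^{2} + 2 = 2 + 2 l^{2}$)
$- \frac{91598}{\left(-1017\right) n{\left(\left(2 + 0\right) + 0 \right)}} = - \frac{91598}{\left(-1017\right) \left(2 + 2 \left(\left(2 + 0\right) + 0\right)^{2}\right)} = - \frac{91598}{\left(-1017\right) \left(2 + 2 \left(2 + 0\right)^{2}\right)} = - \frac{91598}{\left(-1017\right) \left(2 + 2 \cdot 2^{2}\right)} = - \frac{91598}{\left(-1017\right) \left(2 + 2 \cdot 4\right)} = - \frac{91598}{\left(-1017\right) \left(2 + 8\right)} = - \frac{91598}{\left(-1017\right) 10} = - \frac{91598}{-10170} = \left(-91598\right) \left(- \frac{1}{10170}\right) = \frac{45799}{5085}$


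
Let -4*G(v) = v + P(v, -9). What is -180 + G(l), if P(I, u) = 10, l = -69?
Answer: -661/4 ≈ -165.25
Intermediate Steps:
G(v) = -5/2 - v/4 (G(v) = -(v + 10)/4 = -(10 + v)/4 = -5/2 - v/4)
-180 + G(l) = -180 + (-5/2 - ¼*(-69)) = -180 + (-5/2 + 69/4) = -180 + 59/4 = -661/4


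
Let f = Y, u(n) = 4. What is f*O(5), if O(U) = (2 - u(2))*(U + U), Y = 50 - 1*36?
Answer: -280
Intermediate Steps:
Y = 14 (Y = 50 - 36 = 14)
O(U) = -4*U (O(U) = (2 - 1*4)*(U + U) = (2 - 4)*(2*U) = -4*U)
f = 14
f*O(5) = 14*(-4*5) = 14*(-20) = -280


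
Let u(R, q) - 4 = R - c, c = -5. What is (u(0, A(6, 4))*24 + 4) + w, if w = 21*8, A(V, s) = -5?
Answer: 388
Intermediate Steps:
u(R, q) = 9 + R (u(R, q) = 4 + (R - 1*(-5)) = 4 + (R + 5) = 4 + (5 + R) = 9 + R)
w = 168
(u(0, A(6, 4))*24 + 4) + w = ((9 + 0)*24 + 4) + 168 = (9*24 + 4) + 168 = (216 + 4) + 168 = 220 + 168 = 388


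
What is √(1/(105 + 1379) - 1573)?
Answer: I*√866036801/742 ≈ 39.661*I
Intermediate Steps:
√(1/(105 + 1379) - 1573) = √(1/1484 - 1573) = √(-2334331/1484) = I*√866036801/742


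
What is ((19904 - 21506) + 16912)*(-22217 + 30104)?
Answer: 120749970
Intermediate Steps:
((19904 - 21506) + 16912)*(-22217 + 30104) = (-1602 + 16912)*7887 = 15310*7887 = 120749970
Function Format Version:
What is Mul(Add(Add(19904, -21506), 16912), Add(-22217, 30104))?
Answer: 120749970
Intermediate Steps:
Mul(Add(Add(19904, -21506), 16912), Add(-22217, 30104)) = Mul(Add(-1602, 16912), 7887) = Mul(15310, 7887) = 120749970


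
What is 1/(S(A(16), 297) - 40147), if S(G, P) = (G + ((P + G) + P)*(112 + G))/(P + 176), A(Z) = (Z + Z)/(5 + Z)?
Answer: -208593/8344568195 ≈ -2.4997e-5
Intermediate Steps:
A(Z) = 2*Z/(5 + Z) (A(Z) = (2*Z)/(5 + Z) = 2*Z/(5 + Z))
S(G, P) = (G + (112 + G)*(G + 2*P))/(176 + P) (S(G, P) = (G + ((G + P) + P)*(112 + G))/(176 + P) = (G + (G + 2*P)*(112 + G))/(176 + P) = (G + (112 + G)*(G + 2*P))/(176 + P))
1/(S(A(16), 297) - 40147) = 1/(((2*16/(5 + 16))**2 + 113*(2*16/(5 + 16)) + 224*297 + 2*(2*16/(5 + 16))*297)/(176 + 297) - 40147) = 1/(((2*16/21)**2 + 113*(2*16/21) + 66528 + 2*(2*16/21)*297)/473 - 40147) = 1/(((2*16*(1/21))**2 + 113*(2*16*(1/21)) + 66528 + 2*(2*16*(1/21))*297)/473 - 40147) = 1/(((32/21)**2 + 113*(32/21) + 66528 + 2*(32/21)*297)/473 - 40147) = 1/((1024/441 + 3616/21 + 66528 + 6336/7)/473 - 40147) = 1/((1/473)*(29814976/441) - 40147) = 1/(29814976/208593 - 40147) = 1/(-8344568195/208593) = -208593/8344568195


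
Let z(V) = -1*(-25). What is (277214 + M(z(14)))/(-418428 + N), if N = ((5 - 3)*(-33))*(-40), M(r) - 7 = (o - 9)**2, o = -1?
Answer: -277321/415788 ≈ -0.66698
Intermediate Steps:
z(V) = 25
M(r) = 107 (M(r) = 7 + (-1 - 9)**2 = 7 + (-10)**2 = 7 + 100 = 107)
N = 2640 (N = (2*(-33))*(-40) = -66*(-40) = 2640)
(277214 + M(z(14)))/(-418428 + N) = (277214 + 107)/(-418428 + 2640) = 277321/(-415788) = 277321*(-1/415788) = -277321/415788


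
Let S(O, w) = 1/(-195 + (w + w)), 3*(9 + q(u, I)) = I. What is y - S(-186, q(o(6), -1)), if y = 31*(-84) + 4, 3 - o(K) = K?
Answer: -1666597/641 ≈ -2600.0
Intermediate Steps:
o(K) = 3 - K
q(u, I) = -9 + I/3
S(O, w) = 1/(-195 + 2*w)
y = -2600 (y = -2604 + 4 = -2600)
y - S(-186, q(o(6), -1)) = -2600 - 1/(-195 + 2*(-9 + (⅓)*(-1))) = -2600 - 1/(-195 + 2*(-9 - ⅓)) = -2600 - 1/(-195 + 2*(-28/3)) = -2600 - 1/(-195 - 56/3) = -2600 - 1/(-641/3) = -2600 - 1*(-3/641) = -2600 + 3/641 = -1666597/641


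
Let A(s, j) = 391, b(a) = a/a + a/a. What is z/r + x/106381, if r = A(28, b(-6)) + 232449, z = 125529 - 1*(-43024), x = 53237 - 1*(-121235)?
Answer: 58554897173/24769752040 ≈ 2.3640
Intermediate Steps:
x = 174472 (x = 53237 + 121235 = 174472)
b(a) = 2 (b(a) = 1 + 1 = 2)
z = 168553 (z = 125529 + 43024 = 168553)
r = 232840 (r = 391 + 232449 = 232840)
z/r + x/106381 = 168553/232840 + 174472/106381 = 58554897173/24769752040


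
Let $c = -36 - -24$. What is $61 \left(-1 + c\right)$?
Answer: $-793$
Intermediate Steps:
$c = -12$ ($c = -36 + 24 = -12$)
$61 \left(-1 + c\right) = 61 \left(-1 - 12\right) = 61 \left(-13\right) = -793$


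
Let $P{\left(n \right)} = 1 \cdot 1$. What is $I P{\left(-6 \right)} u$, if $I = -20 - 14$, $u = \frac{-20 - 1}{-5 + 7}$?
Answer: $357$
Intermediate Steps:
$u = - \frac{21}{2} \approx -10.5$
$P{\left(n \right)} = 1$
$I = -34$ ($I = -20 - 14 = -34$)
$I P{\left(-6 \right)} u = \left(-34\right) 1 \left(- \frac{21}{2}\right) = \left(-34\right) \left(- \frac{21}{2}\right) = 357$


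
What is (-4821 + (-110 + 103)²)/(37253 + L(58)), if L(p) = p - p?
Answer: -4772/37253 ≈ -0.12810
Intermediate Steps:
L(p) = 0
(-4821 + (-110 + 103)²)/(37253 + L(58)) = (-4821 + (-110 + 103)²)/(37253 + 0) = (-4821 + (-7)²)/37253 = (-4821 + 49)*(1/37253) = -4772*1/37253 = -4772/37253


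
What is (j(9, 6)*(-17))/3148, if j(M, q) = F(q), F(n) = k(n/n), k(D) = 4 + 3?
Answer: -119/3148 ≈ -0.037802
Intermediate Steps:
k(D) = 7
F(n) = 7
j(M, q) = 7
(j(9, 6)*(-17))/3148 = (7*(-17))/3148 = -119*1/3148 = -119/3148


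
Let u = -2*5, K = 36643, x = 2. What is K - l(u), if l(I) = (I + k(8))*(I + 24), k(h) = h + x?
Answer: 36643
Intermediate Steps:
k(h) = 2 + h (k(h) = h + 2 = 2 + h)
u = -10
l(I) = (10 + I)*(24 + I) (l(I) = (I + (2 + 8))*(I + 24) = (I + 10)*(24 + I) = (10 + I)*(24 + I))
K - l(u) = 36643 - (240 + (-10)**2 + 34*(-10)) = 36643 - (240 + 100 - 340) = 36643 - 1*0 = 36643 + 0 = 36643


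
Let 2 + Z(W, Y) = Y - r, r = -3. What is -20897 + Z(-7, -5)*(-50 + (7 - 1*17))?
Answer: -20657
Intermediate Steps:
Z(W, Y) = 1 + Y (Z(W, Y) = -2 + (Y - 1*(-3)) = -2 + (Y + 3) = -2 + (3 + Y) = 1 + Y)
-20897 + Z(-7, -5)*(-50 + (7 - 1*17)) = -20897 + (1 - 5)*(-50 + (7 - 1*17)) = -20897 - 4*(-50 + (7 - 17)) = -20897 - 4*(-50 - 10) = -20897 - 4*(-60) = -20897 + 240 = -20657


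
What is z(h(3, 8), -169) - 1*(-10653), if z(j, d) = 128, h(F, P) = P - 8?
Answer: 10781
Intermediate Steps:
h(F, P) = -8 + P
z(h(3, 8), -169) - 1*(-10653) = 128 - 1*(-10653) = 128 + 10653 = 10781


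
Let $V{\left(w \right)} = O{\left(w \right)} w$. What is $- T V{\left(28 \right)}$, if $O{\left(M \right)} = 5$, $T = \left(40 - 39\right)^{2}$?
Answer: $-140$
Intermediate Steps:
$T = 1$ ($T = 1^{2} = 1$)
$V{\left(w \right)} = 5 w$
$- T V{\left(28 \right)} = \left(-1\right) 1 \cdot 5 \cdot 28 = \left(-1\right) 140 = -140$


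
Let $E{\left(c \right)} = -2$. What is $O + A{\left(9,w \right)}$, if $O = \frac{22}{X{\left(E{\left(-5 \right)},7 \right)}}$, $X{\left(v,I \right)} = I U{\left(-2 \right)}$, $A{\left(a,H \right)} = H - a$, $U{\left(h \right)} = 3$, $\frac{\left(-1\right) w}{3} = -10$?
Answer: $\frac{463}{21} \approx 22.048$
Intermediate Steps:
$w = 30$ ($w = \left(-3\right) \left(-10\right) = 30$)
$X{\left(v,I \right)} = 3 I$ ($X{\left(v,I \right)} = I 3 = 3 I$)
$O = \frac{22}{21}$ ($O = \frac{22}{3 \cdot 7} = \frac{22}{21} \approx 1.0476$)
$O + A{\left(9,w \right)} = \frac{22}{21} + \left(30 - 9\right) = \frac{22}{21} + 21 = \frac{463}{21}$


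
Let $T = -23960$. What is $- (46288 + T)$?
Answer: $-22328$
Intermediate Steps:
$- (46288 + T) = - (46288 - 23960) = \left(-1\right) 22328 = -22328$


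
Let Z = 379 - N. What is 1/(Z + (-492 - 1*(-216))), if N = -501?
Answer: 1/604 ≈ 0.0016556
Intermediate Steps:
Z = 880 (Z = 379 - 1*(-501) = 379 + 501 = 880)
1/(Z + (-492 - 1*(-216))) = 1/(880 + (-492 - 1*(-216))) = 1/(880 + (-492 + 216)) = 1/(880 - 276) = 1/604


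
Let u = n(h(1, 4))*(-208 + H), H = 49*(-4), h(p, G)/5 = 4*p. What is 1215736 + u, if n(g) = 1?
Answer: 1215332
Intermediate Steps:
h(p, G) = 20*p (h(p, G) = 5*(4*p) = 20*p)
H = -196
u = -404 (u = 1*(-208 - 196) = 1*(-404) = -404)
1215736 + u = 1215736 - 404 = 1215332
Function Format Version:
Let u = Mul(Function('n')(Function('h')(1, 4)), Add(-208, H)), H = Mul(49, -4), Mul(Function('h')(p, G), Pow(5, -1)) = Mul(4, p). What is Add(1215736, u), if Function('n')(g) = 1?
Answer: 1215332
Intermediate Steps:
Function('h')(p, G) = Mul(20, p) (Function('h')(p, G) = Mul(5, Mul(4, p)) = Mul(20, p))
H = -196
u = -404 (u = Mul(1, Add(-208, -196)) = Mul(1, -404) = -404)
Add(1215736, u) = Add(1215736, -404) = 1215332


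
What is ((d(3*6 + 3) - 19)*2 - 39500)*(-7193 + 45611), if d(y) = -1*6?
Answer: -1519431900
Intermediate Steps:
d(y) = -6
((d(3*6 + 3) - 19)*2 - 39500)*(-7193 + 45611) = ((-6 - 19)*2 - 39500)*(-7193 + 45611) = (-25*2 - 39500)*38418 = (-50 - 39500)*38418 = -39550*38418 = -1519431900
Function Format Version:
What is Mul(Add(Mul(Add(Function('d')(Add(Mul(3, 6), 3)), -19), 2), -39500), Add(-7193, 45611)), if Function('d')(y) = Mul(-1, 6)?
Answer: -1519431900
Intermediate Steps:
Function('d')(y) = -6
Mul(Add(Mul(Add(Function('d')(Add(Mul(3, 6), 3)), -19), 2), -39500), Add(-7193, 45611)) = Mul(Add(Mul(Add(-6, -19), 2), -39500), Add(-7193, 45611)) = Mul(Add(Mul(-25, 2), -39500), 38418) = Mul(Add(-50, -39500), 38418) = Mul(-39550, 38418) = -1519431900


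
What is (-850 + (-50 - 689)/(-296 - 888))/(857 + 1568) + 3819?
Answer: 10964107139/2871200 ≈ 3818.6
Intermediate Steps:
(-850 + (-50 - 689)/(-296 - 888))/(857 + 1568) + 3819 = (-850 - 739/(-1184))/2425 + 3819 = (-850 - 739*(-1/1184))*(1/2425) + 3819 = (-850 + 739/1184)*(1/2425) + 3819 = -1005661/1184*1/2425 + 3819 = -1005661/2871200 + 3819 = 10964107139/2871200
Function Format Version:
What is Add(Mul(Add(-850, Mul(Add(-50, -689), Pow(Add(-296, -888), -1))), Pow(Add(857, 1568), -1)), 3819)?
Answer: Rational(10964107139, 2871200) ≈ 3818.6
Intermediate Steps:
Add(Mul(Add(-850, Mul(Add(-50, -689), Pow(Add(-296, -888), -1))), Pow(Add(857, 1568), -1)), 3819) = Add(Mul(Add(-850, Mul(-739, Pow(-1184, -1))), Pow(2425, -1)), 3819) = Add(Mul(Add(-850, Mul(-739, Rational(-1, 1184))), Rational(1, 2425)), 3819) = Add(Mul(Add(-850, Rational(739, 1184)), Rational(1, 2425)), 3819) = Add(Mul(Rational(-1005661, 1184), Rational(1, 2425)), 3819) = Add(Rational(-1005661, 2871200), 3819) = Rational(10964107139, 2871200)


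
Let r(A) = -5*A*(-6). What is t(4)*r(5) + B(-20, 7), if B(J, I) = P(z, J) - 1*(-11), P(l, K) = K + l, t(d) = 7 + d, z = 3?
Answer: 1644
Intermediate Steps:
r(A) = 30*A
B(J, I) = 14 + J (B(J, I) = (J + 3) - 1*(-11) = (3 + J) + 11 = 14 + J)
t(4)*r(5) + B(-20, 7) = (7 + 4)*(30*5) + (14 - 20) = 11*150 - 6 = 1650 - 6 = 1644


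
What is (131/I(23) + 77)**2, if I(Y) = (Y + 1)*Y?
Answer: 1817743225/304704 ≈ 5965.6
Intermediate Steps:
I(Y) = Y*(1 + Y) (I(Y) = (1 + Y)*Y = Y*(1 + Y))
(131/I(23) + 77)**2 = (131/((23*(1 + 23))) + 77)**2 = (131/((23*24)) + 77)**2 = (131/552 + 77)**2 = (42635/552)**2 = 1817743225/304704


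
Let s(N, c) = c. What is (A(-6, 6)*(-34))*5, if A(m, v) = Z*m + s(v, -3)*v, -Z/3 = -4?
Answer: 15300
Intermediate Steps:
Z = 12 (Z = -3*(-4) = 12)
A(m, v) = -3*v + 12*m (A(m, v) = 12*m - 3*v = -3*v + 12*m)
(A(-6, 6)*(-34))*5 = ((-3*6 + 12*(-6))*(-34))*5 = ((-18 - 72)*(-34))*5 = -90*(-34)*5 = 3060*5 = 15300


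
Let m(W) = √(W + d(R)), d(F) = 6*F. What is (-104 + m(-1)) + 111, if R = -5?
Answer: 7 + I*√31 ≈ 7.0 + 5.5678*I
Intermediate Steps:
m(W) = √(-30 + W) (m(W) = √(W + 6*(-5)) = √(W - 30) = √(-30 + W))
(-104 + m(-1)) + 111 = (-104 + √(-30 - 1)) + 111 = (-104 + √(-31)) + 111 = (-104 + I*√31) + 111 = 7 + I*√31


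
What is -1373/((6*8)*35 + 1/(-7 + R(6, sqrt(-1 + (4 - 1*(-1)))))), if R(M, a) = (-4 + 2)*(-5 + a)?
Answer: -1373/1679 ≈ -0.81775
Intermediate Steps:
R(M, a) = 10 - 2*a (R(M, a) = -2*(-5 + a) = 10 - 2*a)
-1373/((6*8)*35 + 1/(-7 + R(6, sqrt(-1 + (4 - 1*(-1)))))) = -1373/((6*8)*35 + 1/(-7 + (10 - 2*sqrt(-1 + (4 - 1*(-1)))))) = -1373/(48*35 + 1/(-7 + (10 - 2*sqrt(-1 + (4 + 1))))) = -1373/(1680 + 1/(-7 + (10 - 2*sqrt(-1 + 5)))) = -1373/(1680 + 1/(-7 + (10 - 2*sqrt(4)))) = -1373/(1680 + 1/(-7 + (10 - 2*2))) = -1373/(1680 + 1/(-7 + (10 - 4))) = -1373/(1680 + 1/(-7 + 6)) = -1373/(1680 + 1/(-1)) = -1373/(1680 - 1) = -1373/1679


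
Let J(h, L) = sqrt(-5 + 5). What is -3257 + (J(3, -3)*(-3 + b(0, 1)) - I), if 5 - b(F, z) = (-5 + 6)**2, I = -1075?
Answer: -2182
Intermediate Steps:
J(h, L) = 0 (J(h, L) = sqrt(0) = 0)
b(F, z) = 4 (b(F, z) = 5 - (-5 + 6)**2 = 5 - 1*1**2 = 5 - 1*1 = 5 - 1 = 4)
-3257 + (J(3, -3)*(-3 + b(0, 1)) - I) = -3257 + (0*(-3 + 4) - 1*(-1075)) = -3257 + (0*1 + 1075) = -3257 + (0 + 1075) = -3257 + 1075 = -2182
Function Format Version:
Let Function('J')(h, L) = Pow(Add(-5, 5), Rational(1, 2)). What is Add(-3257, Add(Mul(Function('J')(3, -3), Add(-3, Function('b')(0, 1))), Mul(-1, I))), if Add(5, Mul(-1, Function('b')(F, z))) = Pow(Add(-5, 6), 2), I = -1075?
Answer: -2182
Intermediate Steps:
Function('J')(h, L) = 0 (Function('J')(h, L) = Pow(0, Rational(1, 2)) = 0)
Function('b')(F, z) = 4 (Function('b')(F, z) = Add(5, Mul(-1, Pow(Add(-5, 6), 2))) = Add(5, Mul(-1, Pow(1, 2))) = Add(5, Mul(-1, 1)) = Add(5, -1) = 4)
Add(-3257, Add(Mul(Function('J')(3, -3), Add(-3, Function('b')(0, 1))), Mul(-1, I))) = Add(-3257, Add(Mul(0, Add(-3, 4)), Mul(-1, -1075))) = Add(-3257, Add(Mul(0, 1), 1075)) = Add(-3257, Add(0, 1075)) = Add(-3257, 1075) = -2182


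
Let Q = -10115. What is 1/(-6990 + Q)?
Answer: -1/17105 ≈ -5.8462e-5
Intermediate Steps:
1/(-6990 + Q) = 1/(-6990 - 10115) = 1/(-17105) = -1/17105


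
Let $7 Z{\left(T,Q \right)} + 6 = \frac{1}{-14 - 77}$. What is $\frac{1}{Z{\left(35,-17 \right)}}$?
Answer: $- \frac{637}{547} \approx -1.1645$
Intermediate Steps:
$Z{\left(T,Q \right)} = - \frac{547}{637}$ ($Z{\left(T,Q \right)} = - \frac{6}{7} + \frac{1}{7 \left(-14 - 77\right)} = - \frac{6}{7} + \frac{1}{7 \left(-91\right)} = - \frac{6}{7} + \frac{1}{7} \left(- \frac{1}{91}\right) = - \frac{6}{7} - \frac{1}{637} = - \frac{547}{637}$)
$\frac{1}{Z{\left(35,-17 \right)}} = \frac{1}{- \frac{547}{637}} = - \frac{637}{547}$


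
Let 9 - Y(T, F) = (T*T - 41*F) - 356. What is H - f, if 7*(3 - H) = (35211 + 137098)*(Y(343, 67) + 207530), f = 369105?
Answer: -16026114551/7 ≈ -2.2894e+9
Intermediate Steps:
Y(T, F) = 365 - T**2 + 41*F (Y(T, F) = 9 - ((T*T - 41*F) - 356) = 9 - ((T**2 - 41*F) - 356) = 9 - (-356 + T**2 - 41*F) = 9 + (356 - T**2 + 41*F) = 365 - T**2 + 41*F)
H = -16023530816/7 (H = 3 - (35211 + 137098)*((365 - 1*343**2 + 41*67) + 207530)/7 = 3 - 172309*((365 - 1*117649 + 2747) + 207530)/7 = 3 - 172309*((365 - 117649 + 2747) + 207530)/7 = 3 - 172309*(-114537 + 207530)/7 = 3 - 172309*92993/7 = 3 - 1/7*16023530837 = 3 - 16023530837/7 = -16023530816/7 ≈ -2.2891e+9)
H - f = -16023530816/7 - 1*369105 = -16023530816/7 - 369105 = -16026114551/7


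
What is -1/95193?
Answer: -1/95193 ≈ -1.0505e-5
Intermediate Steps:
-1/95193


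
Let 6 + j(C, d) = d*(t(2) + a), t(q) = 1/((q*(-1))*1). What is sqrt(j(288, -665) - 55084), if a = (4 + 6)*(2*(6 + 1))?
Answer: 7*I*sqrt(12070)/2 ≈ 384.52*I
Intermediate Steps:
t(q) = -1/q (t(q) = 1/(-q*1) = 1/(-q) = -1/q)
a = 140 (a = 10*(2*7) = 10*14 = 140)
j(C, d) = -6 + 279*d/2 (j(C, d) = -6 + d*(-1/2 + 140) = -6 + d*(279/2) = -6 + 279*d/2)
sqrt(j(288, -665) - 55084) = sqrt((-6 + (279/2)*(-665)) - 55084) = sqrt((-6 - 185535/2) - 55084) = sqrt(-185547/2 - 55084) = sqrt(-295715/2) = 7*I*sqrt(12070)/2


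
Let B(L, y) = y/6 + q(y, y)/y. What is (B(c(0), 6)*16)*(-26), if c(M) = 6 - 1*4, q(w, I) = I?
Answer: -832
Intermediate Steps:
c(M) = 2 (c(M) = 6 - 4 = 2)
B(L, y) = 1 + y/6 (B(L, y) = y/6 + y/y = y*(1/6) + 1 = y/6 + 1 = 1 + y/6)
(B(c(0), 6)*16)*(-26) = ((1 + (1/6)*6)*16)*(-26) = ((1 + 1)*16)*(-26) = (2*16)*(-26) = 32*(-26) = -832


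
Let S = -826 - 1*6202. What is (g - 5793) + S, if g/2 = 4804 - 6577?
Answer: -16367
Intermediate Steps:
S = -7028 (S = -826 - 6202 = -7028)
g = -3546 (g = 2*(4804 - 6577) = 2*(-1773) = -3546)
(g - 5793) + S = (-3546 - 5793) - 7028 = -9339 - 7028 = -16367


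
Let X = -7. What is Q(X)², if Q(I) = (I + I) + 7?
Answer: 49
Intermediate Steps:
Q(I) = 7 + 2*I (Q(I) = 2*I + 7 = 7 + 2*I)
Q(X)² = (7 + 2*(-7))² = (7 - 14)² = (-7)² = 49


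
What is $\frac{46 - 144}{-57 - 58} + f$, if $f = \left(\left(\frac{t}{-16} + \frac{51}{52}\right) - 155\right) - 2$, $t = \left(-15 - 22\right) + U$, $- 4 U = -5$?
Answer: $- \frac{14632599}{95680} \approx -152.93$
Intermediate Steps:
$U = \frac{5}{4}$ ($U = \left(- \frac{1}{4}\right) \left(-5\right) = \frac{5}{4} \approx 1.25$)
$t = - \frac{143}{4}$ ($t = \left(-15 - 22\right) + \frac{5}{4} = -37 + \frac{5}{4} = - \frac{143}{4} \approx -35.75$)
$f = - \frac{127949}{832}$ ($f = \left(\left(- \frac{143}{4 \left(-16\right)} + \frac{51}{52}\right) - 155\right) - 2 = \left(\left(\left(- \frac{143}{4}\right) \left(- \frac{1}{16}\right) + 51 \cdot \frac{1}{52}\right) - 155\right) - 2 = \left(\left(\frac{143}{64} + \frac{51}{52}\right) - 155\right) - 2 = \left(\frac{2675}{832} - 155\right) - 2 = - \frac{126285}{832} - 2 = - \frac{127949}{832} \approx -153.78$)
$\frac{46 - 144}{-57 - 58} + f = \frac{46 - 144}{-57 - 58} - \frac{127949}{832} = - \frac{98}{-115} - \frac{127949}{832} = \left(-98\right) \left(- \frac{1}{115}\right) - \frac{127949}{832} = \frac{98}{115} - \frac{127949}{832} = - \frac{14632599}{95680}$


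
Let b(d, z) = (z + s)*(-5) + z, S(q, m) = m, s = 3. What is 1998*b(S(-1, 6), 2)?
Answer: -45954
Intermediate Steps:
b(d, z) = -15 - 4*z (b(d, z) = (z + 3)*(-5) + z = (3 + z)*(-5) + z = (-15 - 5*z) + z = -15 - 4*z)
1998*b(S(-1, 6), 2) = 1998*(-15 - 4*2) = 1998*(-15 - 8) = 1998*(-23) = -45954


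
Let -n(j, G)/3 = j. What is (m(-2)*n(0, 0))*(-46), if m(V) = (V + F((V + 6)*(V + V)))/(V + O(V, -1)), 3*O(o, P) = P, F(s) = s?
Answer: 0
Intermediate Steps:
n(j, G) = -3*j
O(o, P) = P/3
m(V) = (V + 2*V*(6 + V))/(-⅓ + V) (m(V) = (V + (V + 6)*(V + V))/(V + (⅓)*(-1)) = (V + (6 + V)*(2*V))/(V - ⅓) = (V + 2*V*(6 + V))/(-⅓ + V))
(m(-2)*n(0, 0))*(-46) = ((3*(-2)*(13 + 2*(-2))/(-1 + 3*(-2)))*(-3*0))*(-46) = ((3*(-2)*(13 - 4)/(-1 - 6))*0)*(-46) = ((3*(-2)*9/(-7))*0)*(-46) = ((3*(-2)*(-⅐)*9)*0)*(-46) = ((54/7)*0)*(-46) = 0*(-46) = 0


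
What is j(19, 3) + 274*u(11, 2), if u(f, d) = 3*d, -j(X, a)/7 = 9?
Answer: 1581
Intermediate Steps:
j(X, a) = -63 (j(X, a) = -7*9 = -63)
j(19, 3) + 274*u(11, 2) = -63 + 274*(3*2) = -63 + 274*6 = -63 + 1644 = 1581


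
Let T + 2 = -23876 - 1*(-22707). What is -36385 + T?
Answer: -37556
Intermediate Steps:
T = -1171 (T = -2 + (-23876 - 1*(-22707)) = -2 + (-23876 + 22707) = -2 - 1169 = -1171)
-36385 + T = -36385 - 1171 = -37556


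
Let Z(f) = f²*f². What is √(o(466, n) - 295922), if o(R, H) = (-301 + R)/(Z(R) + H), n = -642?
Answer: 11*I*√5438500901910554107509842/47156727694 ≈ 543.99*I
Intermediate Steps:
Z(f) = f⁴
o(R, H) = (-301 + R)/(H + R⁴) (o(R, H) = (-301 + R)/(R⁴ + H) = (-301 + R)/(H + R⁴))
√(o(466, n) - 295922) = √((-301 + 466)/(-642 + 466⁴) - 295922) = √(165/(-642 + 47156728336) - 295922) = √(165/47156727694 - 295922) = √(-13954713172663703/47156727694) = 11*I*√5438500901910554107509842/47156727694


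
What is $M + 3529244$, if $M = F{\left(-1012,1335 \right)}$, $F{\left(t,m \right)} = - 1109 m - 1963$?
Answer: $2046766$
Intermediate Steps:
$F{\left(t,m \right)} = -1963 - 1109 m$
$M = -1482478$ ($M = -1963 - 1480515 = -1482478$)
$M + 3529244 = -1482478 + 3529244 = 2046766$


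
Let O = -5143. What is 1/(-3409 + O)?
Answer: -1/8552 ≈ -0.00011693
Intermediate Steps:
1/(-3409 + O) = 1/(-3409 - 5143) = 1/(-8552) = -1/8552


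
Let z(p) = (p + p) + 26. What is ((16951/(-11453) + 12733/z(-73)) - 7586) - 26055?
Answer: -46382709929/1374360 ≈ -33749.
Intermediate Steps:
z(p) = 26 + 2*p (z(p) = 2*p + 26 = 26 + 2*p)
((16951/(-11453) + 12733/z(-73)) - 7586) - 26055 = ((16951/(-11453) + 12733/(26 + 2*(-73))) - 7586) - 26055 = ((16951*(-1/11453) + 12733/(26 - 146)) - 7586) - 26055 = ((-16951/11453 + 12733/(-120)) - 7586) - 26055 = ((-16951/11453 + 12733*(-1/120)) - 7586) - 26055 = ((-16951/11453 - 12733/120) - 7586) - 26055 = (-147865169/1374360 - 7586) - 26055 = -10573760129/1374360 - 26055 = -46382709929/1374360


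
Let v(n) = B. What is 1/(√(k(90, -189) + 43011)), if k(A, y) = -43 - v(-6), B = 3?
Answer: √42965/42965 ≈ 0.0048244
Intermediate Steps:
v(n) = 3
k(A, y) = -46 (k(A, y) = -43 - 1*3 = -43 - 3 = -46)
1/(√(k(90, -189) + 43011)) = 1/(√(-46 + 43011)) = 1/(√42965) = √42965/42965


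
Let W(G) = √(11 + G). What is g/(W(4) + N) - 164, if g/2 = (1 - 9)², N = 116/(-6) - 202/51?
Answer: -8622860/50827 - 36992*√15/152481 ≈ -170.59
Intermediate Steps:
N = -396/17 (N = 116*(-⅙) - 202*1/51 = -58/3 - 202/51 = -396/17 ≈ -23.294)
g = 128 (g = 2*(1 - 9)² = 2*(-8)² = 2*64 = 128)
g/(W(4) + N) - 164 = 128/(√(11 + 4) - 396/17) - 164 = 128/(√15 - 396/17) - 164 = 128/(-396/17 + √15) - 164 = -164 + 128/(-396/17 + √15)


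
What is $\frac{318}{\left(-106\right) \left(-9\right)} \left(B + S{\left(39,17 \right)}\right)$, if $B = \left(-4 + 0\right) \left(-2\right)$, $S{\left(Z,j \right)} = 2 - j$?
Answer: $- \frac{7}{3} \approx -2.3333$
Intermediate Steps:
$B = 8$ ($B = \left(-4\right) \left(-2\right) = 8$)
$\frac{318}{\left(-106\right) \left(-9\right)} \left(B + S{\left(39,17 \right)}\right) = \frac{318}{\left(-106\right) \left(-9\right)} \left(8 + \left(2 - 17\right)\right) = \frac{318}{954} \left(8 + \left(2 - 17\right)\right) = 318 \cdot \frac{1}{954} \left(8 - 15\right) = \frac{1}{3} \left(-7\right) = - \frac{7}{3}$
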